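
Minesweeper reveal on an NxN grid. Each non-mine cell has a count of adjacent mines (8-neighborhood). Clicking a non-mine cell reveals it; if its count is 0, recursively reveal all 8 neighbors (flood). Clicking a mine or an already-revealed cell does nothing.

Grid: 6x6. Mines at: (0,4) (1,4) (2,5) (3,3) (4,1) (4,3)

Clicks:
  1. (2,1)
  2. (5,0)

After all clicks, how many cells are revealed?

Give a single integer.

Click 1 (2,1) count=0: revealed 15 new [(0,0) (0,1) (0,2) (0,3) (1,0) (1,1) (1,2) (1,3) (2,0) (2,1) (2,2) (2,3) (3,0) (3,1) (3,2)] -> total=15
Click 2 (5,0) count=1: revealed 1 new [(5,0)] -> total=16

Answer: 16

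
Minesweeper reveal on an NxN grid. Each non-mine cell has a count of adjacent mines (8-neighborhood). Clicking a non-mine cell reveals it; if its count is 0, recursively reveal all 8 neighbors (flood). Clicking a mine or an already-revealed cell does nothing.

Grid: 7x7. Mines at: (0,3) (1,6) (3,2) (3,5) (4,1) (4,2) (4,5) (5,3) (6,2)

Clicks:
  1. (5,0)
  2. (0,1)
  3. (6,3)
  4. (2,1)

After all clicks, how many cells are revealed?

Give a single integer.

Answer: 13

Derivation:
Click 1 (5,0) count=1: revealed 1 new [(5,0)] -> total=1
Click 2 (0,1) count=0: revealed 11 new [(0,0) (0,1) (0,2) (1,0) (1,1) (1,2) (2,0) (2,1) (2,2) (3,0) (3,1)] -> total=12
Click 3 (6,3) count=2: revealed 1 new [(6,3)] -> total=13
Click 4 (2,1) count=1: revealed 0 new [(none)] -> total=13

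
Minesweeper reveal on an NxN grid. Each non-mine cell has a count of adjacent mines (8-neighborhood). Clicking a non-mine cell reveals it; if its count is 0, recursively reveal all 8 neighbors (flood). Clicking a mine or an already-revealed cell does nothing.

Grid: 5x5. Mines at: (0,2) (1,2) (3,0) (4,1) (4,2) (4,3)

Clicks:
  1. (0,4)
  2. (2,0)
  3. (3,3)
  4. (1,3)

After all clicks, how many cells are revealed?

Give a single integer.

Click 1 (0,4) count=0: revealed 8 new [(0,3) (0,4) (1,3) (1,4) (2,3) (2,4) (3,3) (3,4)] -> total=8
Click 2 (2,0) count=1: revealed 1 new [(2,0)] -> total=9
Click 3 (3,3) count=2: revealed 0 new [(none)] -> total=9
Click 4 (1,3) count=2: revealed 0 new [(none)] -> total=9

Answer: 9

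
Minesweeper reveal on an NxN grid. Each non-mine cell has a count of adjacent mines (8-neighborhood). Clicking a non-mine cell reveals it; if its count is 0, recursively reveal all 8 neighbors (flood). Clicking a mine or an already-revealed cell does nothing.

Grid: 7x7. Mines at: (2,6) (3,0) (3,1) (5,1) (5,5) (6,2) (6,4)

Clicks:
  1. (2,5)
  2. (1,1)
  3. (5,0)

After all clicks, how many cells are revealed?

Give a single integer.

Answer: 32

Derivation:
Click 1 (2,5) count=1: revealed 1 new [(2,5)] -> total=1
Click 2 (1,1) count=0: revealed 30 new [(0,0) (0,1) (0,2) (0,3) (0,4) (0,5) (0,6) (1,0) (1,1) (1,2) (1,3) (1,4) (1,5) (1,6) (2,0) (2,1) (2,2) (2,3) (2,4) (3,2) (3,3) (3,4) (3,5) (4,2) (4,3) (4,4) (4,5) (5,2) (5,3) (5,4)] -> total=31
Click 3 (5,0) count=1: revealed 1 new [(5,0)] -> total=32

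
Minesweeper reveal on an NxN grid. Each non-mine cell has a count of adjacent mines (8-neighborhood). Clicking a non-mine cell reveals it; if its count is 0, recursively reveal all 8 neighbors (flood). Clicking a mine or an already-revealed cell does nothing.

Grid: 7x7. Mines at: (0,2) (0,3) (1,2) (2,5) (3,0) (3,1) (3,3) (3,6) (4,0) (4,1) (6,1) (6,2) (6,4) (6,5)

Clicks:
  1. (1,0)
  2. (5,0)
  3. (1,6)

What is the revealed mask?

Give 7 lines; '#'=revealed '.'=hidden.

Answer: ##.....
##....#
##.....
.......
.......
#......
.......

Derivation:
Click 1 (1,0) count=0: revealed 6 new [(0,0) (0,1) (1,0) (1,1) (2,0) (2,1)] -> total=6
Click 2 (5,0) count=3: revealed 1 new [(5,0)] -> total=7
Click 3 (1,6) count=1: revealed 1 new [(1,6)] -> total=8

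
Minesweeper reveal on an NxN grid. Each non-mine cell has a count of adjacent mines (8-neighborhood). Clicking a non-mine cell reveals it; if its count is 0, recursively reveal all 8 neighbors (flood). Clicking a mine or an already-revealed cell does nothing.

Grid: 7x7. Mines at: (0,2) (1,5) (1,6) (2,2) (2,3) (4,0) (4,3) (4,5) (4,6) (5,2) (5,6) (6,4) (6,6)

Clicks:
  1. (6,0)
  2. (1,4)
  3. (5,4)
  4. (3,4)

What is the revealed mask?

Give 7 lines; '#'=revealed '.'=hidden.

Answer: .......
....#..
.......
....#..
.......
##..#..
##.....

Derivation:
Click 1 (6,0) count=0: revealed 4 new [(5,0) (5,1) (6,0) (6,1)] -> total=4
Click 2 (1,4) count=2: revealed 1 new [(1,4)] -> total=5
Click 3 (5,4) count=3: revealed 1 new [(5,4)] -> total=6
Click 4 (3,4) count=3: revealed 1 new [(3,4)] -> total=7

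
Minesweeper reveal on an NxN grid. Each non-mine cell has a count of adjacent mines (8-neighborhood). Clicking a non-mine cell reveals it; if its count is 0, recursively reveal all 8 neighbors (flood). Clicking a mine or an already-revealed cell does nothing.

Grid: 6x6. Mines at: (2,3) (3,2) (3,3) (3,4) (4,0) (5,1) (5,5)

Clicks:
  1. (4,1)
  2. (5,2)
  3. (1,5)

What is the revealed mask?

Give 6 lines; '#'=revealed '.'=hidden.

Answer: ######
######
###.##
##....
.#....
..#...

Derivation:
Click 1 (4,1) count=3: revealed 1 new [(4,1)] -> total=1
Click 2 (5,2) count=1: revealed 1 new [(5,2)] -> total=2
Click 3 (1,5) count=0: revealed 19 new [(0,0) (0,1) (0,2) (0,3) (0,4) (0,5) (1,0) (1,1) (1,2) (1,3) (1,4) (1,5) (2,0) (2,1) (2,2) (2,4) (2,5) (3,0) (3,1)] -> total=21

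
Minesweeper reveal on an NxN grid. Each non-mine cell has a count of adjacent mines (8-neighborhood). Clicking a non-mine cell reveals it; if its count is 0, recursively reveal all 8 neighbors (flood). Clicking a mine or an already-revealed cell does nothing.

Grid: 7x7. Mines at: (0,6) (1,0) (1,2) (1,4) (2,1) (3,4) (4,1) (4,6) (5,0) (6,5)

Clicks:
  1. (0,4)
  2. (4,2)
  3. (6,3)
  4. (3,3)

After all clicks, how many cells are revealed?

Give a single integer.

Answer: 13

Derivation:
Click 1 (0,4) count=1: revealed 1 new [(0,4)] -> total=1
Click 2 (4,2) count=1: revealed 1 new [(4,2)] -> total=2
Click 3 (6,3) count=0: revealed 10 new [(4,3) (4,4) (5,1) (5,2) (5,3) (5,4) (6,1) (6,2) (6,3) (6,4)] -> total=12
Click 4 (3,3) count=1: revealed 1 new [(3,3)] -> total=13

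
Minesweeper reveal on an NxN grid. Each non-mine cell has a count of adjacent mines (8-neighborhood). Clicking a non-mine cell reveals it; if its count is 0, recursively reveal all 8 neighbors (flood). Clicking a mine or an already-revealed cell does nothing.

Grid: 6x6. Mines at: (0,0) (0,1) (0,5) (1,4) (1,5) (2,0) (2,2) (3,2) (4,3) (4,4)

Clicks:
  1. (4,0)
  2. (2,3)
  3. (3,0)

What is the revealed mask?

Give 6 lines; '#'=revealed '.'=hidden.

Click 1 (4,0) count=0: revealed 8 new [(3,0) (3,1) (4,0) (4,1) (4,2) (5,0) (5,1) (5,2)] -> total=8
Click 2 (2,3) count=3: revealed 1 new [(2,3)] -> total=9
Click 3 (3,0) count=1: revealed 0 new [(none)] -> total=9

Answer: ......
......
...#..
##....
###...
###...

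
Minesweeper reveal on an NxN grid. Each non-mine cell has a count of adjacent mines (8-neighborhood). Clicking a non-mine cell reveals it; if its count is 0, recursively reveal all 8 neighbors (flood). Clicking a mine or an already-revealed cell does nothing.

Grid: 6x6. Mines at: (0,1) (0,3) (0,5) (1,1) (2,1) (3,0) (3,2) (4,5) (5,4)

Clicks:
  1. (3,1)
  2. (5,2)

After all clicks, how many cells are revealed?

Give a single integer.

Answer: 9

Derivation:
Click 1 (3,1) count=3: revealed 1 new [(3,1)] -> total=1
Click 2 (5,2) count=0: revealed 8 new [(4,0) (4,1) (4,2) (4,3) (5,0) (5,1) (5,2) (5,3)] -> total=9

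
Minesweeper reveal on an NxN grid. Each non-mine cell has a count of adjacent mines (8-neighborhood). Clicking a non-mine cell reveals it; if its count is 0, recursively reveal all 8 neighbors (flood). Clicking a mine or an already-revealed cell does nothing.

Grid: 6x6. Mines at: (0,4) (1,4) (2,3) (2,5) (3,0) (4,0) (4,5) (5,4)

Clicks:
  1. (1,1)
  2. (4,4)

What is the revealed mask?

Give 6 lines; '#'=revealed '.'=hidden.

Answer: ####..
####..
###...
......
....#.
......

Derivation:
Click 1 (1,1) count=0: revealed 11 new [(0,0) (0,1) (0,2) (0,3) (1,0) (1,1) (1,2) (1,3) (2,0) (2,1) (2,2)] -> total=11
Click 2 (4,4) count=2: revealed 1 new [(4,4)] -> total=12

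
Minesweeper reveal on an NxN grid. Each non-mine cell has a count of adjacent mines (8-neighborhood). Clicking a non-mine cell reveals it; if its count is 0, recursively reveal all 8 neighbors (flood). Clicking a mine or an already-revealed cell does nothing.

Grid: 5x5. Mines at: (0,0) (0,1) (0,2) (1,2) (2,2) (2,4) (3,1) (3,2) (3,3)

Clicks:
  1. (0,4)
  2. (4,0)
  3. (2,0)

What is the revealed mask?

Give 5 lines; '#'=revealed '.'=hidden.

Click 1 (0,4) count=0: revealed 4 new [(0,3) (0,4) (1,3) (1,4)] -> total=4
Click 2 (4,0) count=1: revealed 1 new [(4,0)] -> total=5
Click 3 (2,0) count=1: revealed 1 new [(2,0)] -> total=6

Answer: ...##
...##
#....
.....
#....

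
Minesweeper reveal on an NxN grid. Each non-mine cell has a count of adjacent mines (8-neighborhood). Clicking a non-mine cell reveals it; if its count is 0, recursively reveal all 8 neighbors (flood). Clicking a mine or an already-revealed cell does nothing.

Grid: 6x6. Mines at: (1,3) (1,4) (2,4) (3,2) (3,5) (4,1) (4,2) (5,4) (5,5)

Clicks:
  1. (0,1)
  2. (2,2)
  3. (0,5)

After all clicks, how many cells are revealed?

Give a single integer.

Answer: 12

Derivation:
Click 1 (0,1) count=0: revealed 11 new [(0,0) (0,1) (0,2) (1,0) (1,1) (1,2) (2,0) (2,1) (2,2) (3,0) (3,1)] -> total=11
Click 2 (2,2) count=2: revealed 0 new [(none)] -> total=11
Click 3 (0,5) count=1: revealed 1 new [(0,5)] -> total=12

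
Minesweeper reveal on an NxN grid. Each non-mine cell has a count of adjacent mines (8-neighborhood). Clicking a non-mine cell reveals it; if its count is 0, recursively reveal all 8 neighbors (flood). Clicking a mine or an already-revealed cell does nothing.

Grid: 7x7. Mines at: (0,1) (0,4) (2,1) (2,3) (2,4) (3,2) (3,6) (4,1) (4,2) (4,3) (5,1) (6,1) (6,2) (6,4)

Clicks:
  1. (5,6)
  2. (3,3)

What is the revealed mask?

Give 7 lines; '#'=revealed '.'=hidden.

Click 1 (5,6) count=0: revealed 6 new [(4,5) (4,6) (5,5) (5,6) (6,5) (6,6)] -> total=6
Click 2 (3,3) count=5: revealed 1 new [(3,3)] -> total=7

Answer: .......
.......
.......
...#...
.....##
.....##
.....##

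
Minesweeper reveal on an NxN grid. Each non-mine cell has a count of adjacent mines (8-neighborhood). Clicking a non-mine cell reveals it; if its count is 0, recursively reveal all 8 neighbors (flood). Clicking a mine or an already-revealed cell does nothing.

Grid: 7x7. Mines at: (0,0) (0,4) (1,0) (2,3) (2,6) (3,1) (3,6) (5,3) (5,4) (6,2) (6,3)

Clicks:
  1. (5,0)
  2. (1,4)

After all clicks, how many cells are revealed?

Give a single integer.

Click 1 (5,0) count=0: revealed 6 new [(4,0) (4,1) (5,0) (5,1) (6,0) (6,1)] -> total=6
Click 2 (1,4) count=2: revealed 1 new [(1,4)] -> total=7

Answer: 7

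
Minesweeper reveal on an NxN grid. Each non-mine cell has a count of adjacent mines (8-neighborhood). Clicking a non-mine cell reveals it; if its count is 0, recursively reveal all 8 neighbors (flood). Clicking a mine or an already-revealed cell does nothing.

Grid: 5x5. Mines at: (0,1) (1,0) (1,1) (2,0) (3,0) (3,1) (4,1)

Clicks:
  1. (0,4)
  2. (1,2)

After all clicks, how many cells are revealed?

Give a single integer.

Answer: 15

Derivation:
Click 1 (0,4) count=0: revealed 15 new [(0,2) (0,3) (0,4) (1,2) (1,3) (1,4) (2,2) (2,3) (2,4) (3,2) (3,3) (3,4) (4,2) (4,3) (4,4)] -> total=15
Click 2 (1,2) count=2: revealed 0 new [(none)] -> total=15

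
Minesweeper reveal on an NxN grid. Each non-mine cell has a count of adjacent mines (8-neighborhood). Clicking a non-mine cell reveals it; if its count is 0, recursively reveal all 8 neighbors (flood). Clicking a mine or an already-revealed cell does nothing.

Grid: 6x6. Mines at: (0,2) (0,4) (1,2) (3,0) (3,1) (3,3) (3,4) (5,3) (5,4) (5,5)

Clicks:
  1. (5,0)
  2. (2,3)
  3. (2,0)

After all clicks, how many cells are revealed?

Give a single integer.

Answer: 8

Derivation:
Click 1 (5,0) count=0: revealed 6 new [(4,0) (4,1) (4,2) (5,0) (5,1) (5,2)] -> total=6
Click 2 (2,3) count=3: revealed 1 new [(2,3)] -> total=7
Click 3 (2,0) count=2: revealed 1 new [(2,0)] -> total=8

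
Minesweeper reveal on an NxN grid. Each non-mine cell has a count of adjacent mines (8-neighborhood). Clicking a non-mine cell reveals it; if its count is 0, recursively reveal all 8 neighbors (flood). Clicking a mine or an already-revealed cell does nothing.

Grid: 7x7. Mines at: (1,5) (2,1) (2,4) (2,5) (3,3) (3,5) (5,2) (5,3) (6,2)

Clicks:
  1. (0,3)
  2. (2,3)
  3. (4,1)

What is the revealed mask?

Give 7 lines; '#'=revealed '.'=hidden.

Click 1 (0,3) count=0: revealed 10 new [(0,0) (0,1) (0,2) (0,3) (0,4) (1,0) (1,1) (1,2) (1,3) (1,4)] -> total=10
Click 2 (2,3) count=2: revealed 1 new [(2,3)] -> total=11
Click 3 (4,1) count=1: revealed 1 new [(4,1)] -> total=12

Answer: #####..
#####..
...#...
.......
.#.....
.......
.......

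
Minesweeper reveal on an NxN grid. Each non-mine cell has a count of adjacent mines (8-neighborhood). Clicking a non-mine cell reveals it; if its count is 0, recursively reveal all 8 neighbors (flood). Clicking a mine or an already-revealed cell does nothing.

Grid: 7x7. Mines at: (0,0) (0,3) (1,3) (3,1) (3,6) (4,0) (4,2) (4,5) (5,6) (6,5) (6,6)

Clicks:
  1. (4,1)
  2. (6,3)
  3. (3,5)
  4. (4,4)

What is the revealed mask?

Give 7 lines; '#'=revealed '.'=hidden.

Answer: .......
.......
.......
.....#.
.#..#..
#####..
#####..

Derivation:
Click 1 (4,1) count=3: revealed 1 new [(4,1)] -> total=1
Click 2 (6,3) count=0: revealed 10 new [(5,0) (5,1) (5,2) (5,3) (5,4) (6,0) (6,1) (6,2) (6,3) (6,4)] -> total=11
Click 3 (3,5) count=2: revealed 1 new [(3,5)] -> total=12
Click 4 (4,4) count=1: revealed 1 new [(4,4)] -> total=13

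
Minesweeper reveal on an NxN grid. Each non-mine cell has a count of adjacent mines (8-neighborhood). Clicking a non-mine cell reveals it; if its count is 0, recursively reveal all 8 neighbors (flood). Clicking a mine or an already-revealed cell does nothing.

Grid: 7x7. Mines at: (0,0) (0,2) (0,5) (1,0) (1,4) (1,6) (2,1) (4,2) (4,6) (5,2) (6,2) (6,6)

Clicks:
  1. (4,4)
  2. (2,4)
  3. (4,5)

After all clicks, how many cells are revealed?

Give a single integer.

Click 1 (4,4) count=0: revealed 15 new [(2,3) (2,4) (2,5) (3,3) (3,4) (3,5) (4,3) (4,4) (4,5) (5,3) (5,4) (5,5) (6,3) (6,4) (6,5)] -> total=15
Click 2 (2,4) count=1: revealed 0 new [(none)] -> total=15
Click 3 (4,5) count=1: revealed 0 new [(none)] -> total=15

Answer: 15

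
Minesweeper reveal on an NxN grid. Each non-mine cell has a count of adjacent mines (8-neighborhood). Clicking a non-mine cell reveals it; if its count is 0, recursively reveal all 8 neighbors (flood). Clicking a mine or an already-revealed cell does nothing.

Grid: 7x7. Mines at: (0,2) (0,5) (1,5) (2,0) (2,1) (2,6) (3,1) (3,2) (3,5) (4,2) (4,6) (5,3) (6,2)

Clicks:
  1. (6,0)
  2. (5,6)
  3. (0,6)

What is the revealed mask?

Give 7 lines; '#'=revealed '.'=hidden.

Click 1 (6,0) count=0: revealed 6 new [(4,0) (4,1) (5,0) (5,1) (6,0) (6,1)] -> total=6
Click 2 (5,6) count=1: revealed 1 new [(5,6)] -> total=7
Click 3 (0,6) count=2: revealed 1 new [(0,6)] -> total=8

Answer: ......#
.......
.......
.......
##.....
##....#
##.....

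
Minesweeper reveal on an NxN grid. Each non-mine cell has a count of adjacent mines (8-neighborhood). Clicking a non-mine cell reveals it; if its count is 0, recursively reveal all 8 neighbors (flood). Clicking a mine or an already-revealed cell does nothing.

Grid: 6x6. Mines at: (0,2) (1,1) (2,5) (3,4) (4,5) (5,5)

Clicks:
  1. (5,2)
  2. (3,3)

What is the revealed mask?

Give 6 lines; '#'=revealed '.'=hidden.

Answer: ......
......
####..
####..
#####.
#####.

Derivation:
Click 1 (5,2) count=0: revealed 18 new [(2,0) (2,1) (2,2) (2,3) (3,0) (3,1) (3,2) (3,3) (4,0) (4,1) (4,2) (4,3) (4,4) (5,0) (5,1) (5,2) (5,3) (5,4)] -> total=18
Click 2 (3,3) count=1: revealed 0 new [(none)] -> total=18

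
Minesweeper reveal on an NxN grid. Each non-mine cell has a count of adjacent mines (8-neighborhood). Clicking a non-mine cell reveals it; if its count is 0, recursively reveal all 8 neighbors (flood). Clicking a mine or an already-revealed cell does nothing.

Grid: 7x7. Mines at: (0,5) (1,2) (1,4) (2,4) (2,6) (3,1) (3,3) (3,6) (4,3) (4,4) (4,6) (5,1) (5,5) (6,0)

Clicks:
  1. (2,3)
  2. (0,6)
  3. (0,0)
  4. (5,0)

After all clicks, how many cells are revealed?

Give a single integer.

Answer: 9

Derivation:
Click 1 (2,3) count=4: revealed 1 new [(2,3)] -> total=1
Click 2 (0,6) count=1: revealed 1 new [(0,6)] -> total=2
Click 3 (0,0) count=0: revealed 6 new [(0,0) (0,1) (1,0) (1,1) (2,0) (2,1)] -> total=8
Click 4 (5,0) count=2: revealed 1 new [(5,0)] -> total=9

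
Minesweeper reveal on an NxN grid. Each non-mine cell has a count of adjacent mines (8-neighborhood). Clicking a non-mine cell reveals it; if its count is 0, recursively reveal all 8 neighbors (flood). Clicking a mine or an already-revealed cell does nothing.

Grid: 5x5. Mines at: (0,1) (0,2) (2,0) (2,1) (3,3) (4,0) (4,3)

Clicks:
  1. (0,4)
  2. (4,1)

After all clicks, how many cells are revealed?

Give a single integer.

Click 1 (0,4) count=0: revealed 6 new [(0,3) (0,4) (1,3) (1,4) (2,3) (2,4)] -> total=6
Click 2 (4,1) count=1: revealed 1 new [(4,1)] -> total=7

Answer: 7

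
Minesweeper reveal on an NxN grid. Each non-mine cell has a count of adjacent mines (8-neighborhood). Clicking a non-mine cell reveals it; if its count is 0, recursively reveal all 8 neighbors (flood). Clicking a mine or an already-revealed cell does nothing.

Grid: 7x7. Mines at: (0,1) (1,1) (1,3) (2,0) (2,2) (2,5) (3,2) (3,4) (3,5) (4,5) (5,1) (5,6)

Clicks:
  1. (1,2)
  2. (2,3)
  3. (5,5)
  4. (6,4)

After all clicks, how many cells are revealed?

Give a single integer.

Click 1 (1,2) count=4: revealed 1 new [(1,2)] -> total=1
Click 2 (2,3) count=4: revealed 1 new [(2,3)] -> total=2
Click 3 (5,5) count=2: revealed 1 new [(5,5)] -> total=3
Click 4 (6,4) count=0: revealed 10 new [(4,2) (4,3) (4,4) (5,2) (5,3) (5,4) (6,2) (6,3) (6,4) (6,5)] -> total=13

Answer: 13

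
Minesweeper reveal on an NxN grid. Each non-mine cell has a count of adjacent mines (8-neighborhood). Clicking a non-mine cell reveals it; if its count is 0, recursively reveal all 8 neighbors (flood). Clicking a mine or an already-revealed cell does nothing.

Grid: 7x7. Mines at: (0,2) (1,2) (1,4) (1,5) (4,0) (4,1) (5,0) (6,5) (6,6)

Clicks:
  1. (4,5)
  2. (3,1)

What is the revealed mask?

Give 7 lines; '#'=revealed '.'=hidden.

Click 1 (4,5) count=0: revealed 25 new [(2,2) (2,3) (2,4) (2,5) (2,6) (3,2) (3,3) (3,4) (3,5) (3,6) (4,2) (4,3) (4,4) (4,5) (4,6) (5,1) (5,2) (5,3) (5,4) (5,5) (5,6) (6,1) (6,2) (6,3) (6,4)] -> total=25
Click 2 (3,1) count=2: revealed 1 new [(3,1)] -> total=26

Answer: .......
.......
..#####
.######
..#####
.######
.####..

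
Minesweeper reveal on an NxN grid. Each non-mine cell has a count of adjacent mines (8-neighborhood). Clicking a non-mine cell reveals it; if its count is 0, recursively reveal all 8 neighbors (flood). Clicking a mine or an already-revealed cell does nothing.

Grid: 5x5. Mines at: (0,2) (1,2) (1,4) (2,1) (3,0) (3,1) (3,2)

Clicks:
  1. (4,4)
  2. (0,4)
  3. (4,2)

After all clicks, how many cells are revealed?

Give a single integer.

Answer: 8

Derivation:
Click 1 (4,4) count=0: revealed 6 new [(2,3) (2,4) (3,3) (3,4) (4,3) (4,4)] -> total=6
Click 2 (0,4) count=1: revealed 1 new [(0,4)] -> total=7
Click 3 (4,2) count=2: revealed 1 new [(4,2)] -> total=8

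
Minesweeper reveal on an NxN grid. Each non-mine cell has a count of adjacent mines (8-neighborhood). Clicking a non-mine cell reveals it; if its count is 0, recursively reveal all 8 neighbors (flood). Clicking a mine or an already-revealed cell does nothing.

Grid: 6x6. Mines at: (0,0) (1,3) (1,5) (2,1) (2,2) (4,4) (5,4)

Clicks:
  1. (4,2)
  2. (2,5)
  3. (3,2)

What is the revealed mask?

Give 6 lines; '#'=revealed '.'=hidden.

Answer: ......
......
.....#
####..
####..
####..

Derivation:
Click 1 (4,2) count=0: revealed 12 new [(3,0) (3,1) (3,2) (3,3) (4,0) (4,1) (4,2) (4,3) (5,0) (5,1) (5,2) (5,3)] -> total=12
Click 2 (2,5) count=1: revealed 1 new [(2,5)] -> total=13
Click 3 (3,2) count=2: revealed 0 new [(none)] -> total=13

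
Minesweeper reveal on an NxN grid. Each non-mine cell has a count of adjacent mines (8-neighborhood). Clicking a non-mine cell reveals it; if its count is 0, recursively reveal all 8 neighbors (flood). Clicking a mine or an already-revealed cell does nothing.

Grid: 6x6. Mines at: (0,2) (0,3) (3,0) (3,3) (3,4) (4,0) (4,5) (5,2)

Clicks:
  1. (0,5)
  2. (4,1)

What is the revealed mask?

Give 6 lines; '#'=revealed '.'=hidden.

Click 1 (0,5) count=0: revealed 6 new [(0,4) (0,5) (1,4) (1,5) (2,4) (2,5)] -> total=6
Click 2 (4,1) count=3: revealed 1 new [(4,1)] -> total=7

Answer: ....##
....##
....##
......
.#....
......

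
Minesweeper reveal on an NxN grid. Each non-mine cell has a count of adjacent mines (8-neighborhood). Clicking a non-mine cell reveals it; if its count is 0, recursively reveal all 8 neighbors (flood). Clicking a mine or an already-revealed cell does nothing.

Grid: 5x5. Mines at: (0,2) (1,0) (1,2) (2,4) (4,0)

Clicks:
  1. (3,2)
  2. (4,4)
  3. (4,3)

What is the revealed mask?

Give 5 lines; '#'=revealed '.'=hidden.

Answer: .....
.....
.###.
.####
.####

Derivation:
Click 1 (3,2) count=0: revealed 11 new [(2,1) (2,2) (2,3) (3,1) (3,2) (3,3) (3,4) (4,1) (4,2) (4,3) (4,4)] -> total=11
Click 2 (4,4) count=0: revealed 0 new [(none)] -> total=11
Click 3 (4,3) count=0: revealed 0 new [(none)] -> total=11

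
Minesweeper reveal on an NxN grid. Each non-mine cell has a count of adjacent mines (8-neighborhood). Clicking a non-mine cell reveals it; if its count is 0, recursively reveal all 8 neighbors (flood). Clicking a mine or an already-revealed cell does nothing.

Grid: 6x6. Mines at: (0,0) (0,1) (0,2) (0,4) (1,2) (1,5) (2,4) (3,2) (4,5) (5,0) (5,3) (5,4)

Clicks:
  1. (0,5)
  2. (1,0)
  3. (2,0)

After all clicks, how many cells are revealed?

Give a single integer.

Click 1 (0,5) count=2: revealed 1 new [(0,5)] -> total=1
Click 2 (1,0) count=2: revealed 1 new [(1,0)] -> total=2
Click 3 (2,0) count=0: revealed 7 new [(1,1) (2,0) (2,1) (3,0) (3,1) (4,0) (4,1)] -> total=9

Answer: 9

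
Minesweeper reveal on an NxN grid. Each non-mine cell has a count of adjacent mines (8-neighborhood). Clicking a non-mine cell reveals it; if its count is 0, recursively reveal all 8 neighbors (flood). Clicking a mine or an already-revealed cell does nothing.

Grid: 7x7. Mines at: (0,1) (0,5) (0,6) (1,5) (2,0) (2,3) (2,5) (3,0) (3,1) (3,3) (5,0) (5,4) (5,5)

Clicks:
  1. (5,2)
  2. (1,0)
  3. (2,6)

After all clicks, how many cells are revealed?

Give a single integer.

Click 1 (5,2) count=0: revealed 9 new [(4,1) (4,2) (4,3) (5,1) (5,2) (5,3) (6,1) (6,2) (6,3)] -> total=9
Click 2 (1,0) count=2: revealed 1 new [(1,0)] -> total=10
Click 3 (2,6) count=2: revealed 1 new [(2,6)] -> total=11

Answer: 11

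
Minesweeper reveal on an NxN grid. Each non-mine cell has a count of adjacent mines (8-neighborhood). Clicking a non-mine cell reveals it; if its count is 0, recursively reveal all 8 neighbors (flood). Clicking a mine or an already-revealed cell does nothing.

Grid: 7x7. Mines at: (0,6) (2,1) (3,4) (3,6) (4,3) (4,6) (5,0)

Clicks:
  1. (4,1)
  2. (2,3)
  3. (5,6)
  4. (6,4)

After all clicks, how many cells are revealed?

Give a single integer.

Answer: 14

Derivation:
Click 1 (4,1) count=1: revealed 1 new [(4,1)] -> total=1
Click 2 (2,3) count=1: revealed 1 new [(2,3)] -> total=2
Click 3 (5,6) count=1: revealed 1 new [(5,6)] -> total=3
Click 4 (6,4) count=0: revealed 11 new [(5,1) (5,2) (5,3) (5,4) (5,5) (6,1) (6,2) (6,3) (6,4) (6,5) (6,6)] -> total=14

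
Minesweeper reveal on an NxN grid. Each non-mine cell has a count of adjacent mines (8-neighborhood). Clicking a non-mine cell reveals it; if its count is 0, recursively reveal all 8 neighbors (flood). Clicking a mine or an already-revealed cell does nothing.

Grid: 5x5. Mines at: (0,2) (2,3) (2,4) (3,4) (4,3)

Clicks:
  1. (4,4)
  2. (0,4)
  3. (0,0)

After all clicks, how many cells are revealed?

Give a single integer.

Click 1 (4,4) count=2: revealed 1 new [(4,4)] -> total=1
Click 2 (0,4) count=0: revealed 4 new [(0,3) (0,4) (1,3) (1,4)] -> total=5
Click 3 (0,0) count=0: revealed 14 new [(0,0) (0,1) (1,0) (1,1) (1,2) (2,0) (2,1) (2,2) (3,0) (3,1) (3,2) (4,0) (4,1) (4,2)] -> total=19

Answer: 19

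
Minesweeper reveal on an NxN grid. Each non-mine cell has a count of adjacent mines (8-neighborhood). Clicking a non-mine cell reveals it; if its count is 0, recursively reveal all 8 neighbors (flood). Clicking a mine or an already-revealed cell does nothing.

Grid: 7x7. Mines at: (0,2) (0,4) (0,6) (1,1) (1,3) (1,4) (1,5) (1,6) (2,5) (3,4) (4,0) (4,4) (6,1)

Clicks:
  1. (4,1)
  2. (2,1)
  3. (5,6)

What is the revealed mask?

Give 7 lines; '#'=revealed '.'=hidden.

Click 1 (4,1) count=1: revealed 1 new [(4,1)] -> total=1
Click 2 (2,1) count=1: revealed 1 new [(2,1)] -> total=2
Click 3 (5,6) count=0: revealed 14 new [(3,5) (3,6) (4,5) (4,6) (5,2) (5,3) (5,4) (5,5) (5,6) (6,2) (6,3) (6,4) (6,5) (6,6)] -> total=16

Answer: .......
.......
.#.....
.....##
.#...##
..#####
..#####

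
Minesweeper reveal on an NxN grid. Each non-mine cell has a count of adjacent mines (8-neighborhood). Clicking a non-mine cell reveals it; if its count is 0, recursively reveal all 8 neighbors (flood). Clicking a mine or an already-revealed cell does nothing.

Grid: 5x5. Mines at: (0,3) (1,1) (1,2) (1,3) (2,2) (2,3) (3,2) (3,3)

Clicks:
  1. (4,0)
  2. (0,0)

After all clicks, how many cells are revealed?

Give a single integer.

Answer: 7

Derivation:
Click 1 (4,0) count=0: revealed 6 new [(2,0) (2,1) (3,0) (3,1) (4,0) (4,1)] -> total=6
Click 2 (0,0) count=1: revealed 1 new [(0,0)] -> total=7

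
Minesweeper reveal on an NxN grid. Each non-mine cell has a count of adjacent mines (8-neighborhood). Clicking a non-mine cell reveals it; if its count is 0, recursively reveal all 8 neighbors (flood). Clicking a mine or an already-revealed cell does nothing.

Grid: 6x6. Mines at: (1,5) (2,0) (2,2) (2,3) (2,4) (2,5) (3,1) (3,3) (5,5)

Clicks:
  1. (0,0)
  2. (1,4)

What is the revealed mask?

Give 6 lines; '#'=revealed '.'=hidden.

Click 1 (0,0) count=0: revealed 10 new [(0,0) (0,1) (0,2) (0,3) (0,4) (1,0) (1,1) (1,2) (1,3) (1,4)] -> total=10
Click 2 (1,4) count=4: revealed 0 new [(none)] -> total=10

Answer: #####.
#####.
......
......
......
......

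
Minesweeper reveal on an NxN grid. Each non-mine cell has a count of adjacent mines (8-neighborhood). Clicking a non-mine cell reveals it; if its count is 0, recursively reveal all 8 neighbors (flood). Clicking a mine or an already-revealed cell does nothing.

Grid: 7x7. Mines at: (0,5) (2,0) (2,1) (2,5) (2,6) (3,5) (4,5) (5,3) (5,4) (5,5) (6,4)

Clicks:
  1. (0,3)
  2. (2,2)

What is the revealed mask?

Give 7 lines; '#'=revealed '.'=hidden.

Answer: #####..
#####..
..###..
..###..
..###..
.......
.......

Derivation:
Click 1 (0,3) count=0: revealed 19 new [(0,0) (0,1) (0,2) (0,3) (0,4) (1,0) (1,1) (1,2) (1,3) (1,4) (2,2) (2,3) (2,4) (3,2) (3,3) (3,4) (4,2) (4,3) (4,4)] -> total=19
Click 2 (2,2) count=1: revealed 0 new [(none)] -> total=19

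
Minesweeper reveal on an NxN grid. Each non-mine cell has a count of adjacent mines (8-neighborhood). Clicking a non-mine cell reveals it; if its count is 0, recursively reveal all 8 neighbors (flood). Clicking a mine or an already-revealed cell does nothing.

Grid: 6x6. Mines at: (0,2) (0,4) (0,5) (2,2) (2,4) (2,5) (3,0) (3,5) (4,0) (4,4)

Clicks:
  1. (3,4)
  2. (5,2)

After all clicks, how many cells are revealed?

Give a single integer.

Answer: 10

Derivation:
Click 1 (3,4) count=4: revealed 1 new [(3,4)] -> total=1
Click 2 (5,2) count=0: revealed 9 new [(3,1) (3,2) (3,3) (4,1) (4,2) (4,3) (5,1) (5,2) (5,3)] -> total=10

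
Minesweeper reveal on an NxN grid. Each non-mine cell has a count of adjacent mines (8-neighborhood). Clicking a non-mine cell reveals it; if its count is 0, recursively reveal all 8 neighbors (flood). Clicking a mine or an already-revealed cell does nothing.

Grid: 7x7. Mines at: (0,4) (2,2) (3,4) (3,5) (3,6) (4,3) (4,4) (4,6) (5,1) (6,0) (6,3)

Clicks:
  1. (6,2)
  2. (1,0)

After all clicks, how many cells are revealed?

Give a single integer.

Answer: 15

Derivation:
Click 1 (6,2) count=2: revealed 1 new [(6,2)] -> total=1
Click 2 (1,0) count=0: revealed 14 new [(0,0) (0,1) (0,2) (0,3) (1,0) (1,1) (1,2) (1,3) (2,0) (2,1) (3,0) (3,1) (4,0) (4,1)] -> total=15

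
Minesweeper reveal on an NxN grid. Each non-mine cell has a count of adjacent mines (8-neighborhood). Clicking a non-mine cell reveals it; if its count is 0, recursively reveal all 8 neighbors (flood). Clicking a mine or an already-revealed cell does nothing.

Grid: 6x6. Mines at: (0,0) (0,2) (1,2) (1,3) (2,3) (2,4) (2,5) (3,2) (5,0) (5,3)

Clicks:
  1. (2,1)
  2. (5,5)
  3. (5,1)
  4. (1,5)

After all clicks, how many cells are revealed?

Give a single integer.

Click 1 (2,1) count=2: revealed 1 new [(2,1)] -> total=1
Click 2 (5,5) count=0: revealed 6 new [(3,4) (3,5) (4,4) (4,5) (5,4) (5,5)] -> total=7
Click 3 (5,1) count=1: revealed 1 new [(5,1)] -> total=8
Click 4 (1,5) count=2: revealed 1 new [(1,5)] -> total=9

Answer: 9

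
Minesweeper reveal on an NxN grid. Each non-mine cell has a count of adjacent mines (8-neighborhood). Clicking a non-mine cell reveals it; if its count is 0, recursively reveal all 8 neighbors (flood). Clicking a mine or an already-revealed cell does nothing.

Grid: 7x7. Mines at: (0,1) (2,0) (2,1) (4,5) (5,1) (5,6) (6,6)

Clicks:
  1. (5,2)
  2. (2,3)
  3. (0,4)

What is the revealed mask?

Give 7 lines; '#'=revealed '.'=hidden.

Click 1 (5,2) count=1: revealed 1 new [(5,2)] -> total=1
Click 2 (2,3) count=0: revealed 30 new [(0,2) (0,3) (0,4) (0,5) (0,6) (1,2) (1,3) (1,4) (1,5) (1,6) (2,2) (2,3) (2,4) (2,5) (2,6) (3,2) (3,3) (3,4) (3,5) (3,6) (4,2) (4,3) (4,4) (5,3) (5,4) (5,5) (6,2) (6,3) (6,4) (6,5)] -> total=31
Click 3 (0,4) count=0: revealed 0 new [(none)] -> total=31

Answer: ..#####
..#####
..#####
..#####
..###..
..####.
..####.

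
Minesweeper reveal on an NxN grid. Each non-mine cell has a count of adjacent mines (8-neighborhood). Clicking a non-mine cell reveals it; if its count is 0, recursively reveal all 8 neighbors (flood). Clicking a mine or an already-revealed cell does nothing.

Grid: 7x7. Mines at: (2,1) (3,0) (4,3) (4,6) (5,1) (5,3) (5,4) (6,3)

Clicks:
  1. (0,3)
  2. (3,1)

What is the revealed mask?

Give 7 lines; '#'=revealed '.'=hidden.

Click 1 (0,3) count=0: revealed 24 new [(0,0) (0,1) (0,2) (0,3) (0,4) (0,5) (0,6) (1,0) (1,1) (1,2) (1,3) (1,4) (1,5) (1,6) (2,2) (2,3) (2,4) (2,5) (2,6) (3,2) (3,3) (3,4) (3,5) (3,6)] -> total=24
Click 2 (3,1) count=2: revealed 1 new [(3,1)] -> total=25

Answer: #######
#######
..#####
.######
.......
.......
.......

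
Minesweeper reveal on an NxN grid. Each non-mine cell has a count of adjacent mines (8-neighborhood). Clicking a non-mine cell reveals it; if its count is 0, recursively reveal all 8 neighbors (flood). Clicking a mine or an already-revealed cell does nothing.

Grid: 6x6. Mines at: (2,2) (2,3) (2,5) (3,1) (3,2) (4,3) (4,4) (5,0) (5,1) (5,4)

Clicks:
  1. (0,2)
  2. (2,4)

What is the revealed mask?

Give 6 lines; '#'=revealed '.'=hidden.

Answer: ######
######
##..#.
......
......
......

Derivation:
Click 1 (0,2) count=0: revealed 14 new [(0,0) (0,1) (0,2) (0,3) (0,4) (0,5) (1,0) (1,1) (1,2) (1,3) (1,4) (1,5) (2,0) (2,1)] -> total=14
Click 2 (2,4) count=2: revealed 1 new [(2,4)] -> total=15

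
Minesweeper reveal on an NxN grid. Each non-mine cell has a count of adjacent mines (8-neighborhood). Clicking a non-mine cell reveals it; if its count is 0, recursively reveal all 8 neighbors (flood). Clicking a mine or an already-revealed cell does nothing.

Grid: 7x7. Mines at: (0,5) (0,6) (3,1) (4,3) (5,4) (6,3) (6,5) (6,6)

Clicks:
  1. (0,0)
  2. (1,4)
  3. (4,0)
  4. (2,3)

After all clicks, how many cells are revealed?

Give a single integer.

Answer: 30

Derivation:
Click 1 (0,0) count=0: revealed 29 new [(0,0) (0,1) (0,2) (0,3) (0,4) (1,0) (1,1) (1,2) (1,3) (1,4) (1,5) (1,6) (2,0) (2,1) (2,2) (2,3) (2,4) (2,5) (2,6) (3,2) (3,3) (3,4) (3,5) (3,6) (4,4) (4,5) (4,6) (5,5) (5,6)] -> total=29
Click 2 (1,4) count=1: revealed 0 new [(none)] -> total=29
Click 3 (4,0) count=1: revealed 1 new [(4,0)] -> total=30
Click 4 (2,3) count=0: revealed 0 new [(none)] -> total=30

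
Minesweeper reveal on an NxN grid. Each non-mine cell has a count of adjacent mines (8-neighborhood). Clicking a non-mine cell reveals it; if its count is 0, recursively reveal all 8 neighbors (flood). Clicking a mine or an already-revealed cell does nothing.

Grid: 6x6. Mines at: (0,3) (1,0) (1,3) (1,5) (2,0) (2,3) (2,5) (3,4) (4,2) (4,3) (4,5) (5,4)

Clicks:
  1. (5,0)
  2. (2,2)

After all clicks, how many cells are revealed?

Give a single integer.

Answer: 7

Derivation:
Click 1 (5,0) count=0: revealed 6 new [(3,0) (3,1) (4,0) (4,1) (5,0) (5,1)] -> total=6
Click 2 (2,2) count=2: revealed 1 new [(2,2)] -> total=7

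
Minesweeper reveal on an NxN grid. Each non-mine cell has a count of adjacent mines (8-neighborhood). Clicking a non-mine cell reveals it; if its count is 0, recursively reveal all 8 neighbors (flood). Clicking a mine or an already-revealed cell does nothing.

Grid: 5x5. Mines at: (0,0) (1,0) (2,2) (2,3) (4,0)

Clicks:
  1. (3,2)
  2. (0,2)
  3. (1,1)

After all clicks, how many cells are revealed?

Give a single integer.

Answer: 9

Derivation:
Click 1 (3,2) count=2: revealed 1 new [(3,2)] -> total=1
Click 2 (0,2) count=0: revealed 8 new [(0,1) (0,2) (0,3) (0,4) (1,1) (1,2) (1,3) (1,4)] -> total=9
Click 3 (1,1) count=3: revealed 0 new [(none)] -> total=9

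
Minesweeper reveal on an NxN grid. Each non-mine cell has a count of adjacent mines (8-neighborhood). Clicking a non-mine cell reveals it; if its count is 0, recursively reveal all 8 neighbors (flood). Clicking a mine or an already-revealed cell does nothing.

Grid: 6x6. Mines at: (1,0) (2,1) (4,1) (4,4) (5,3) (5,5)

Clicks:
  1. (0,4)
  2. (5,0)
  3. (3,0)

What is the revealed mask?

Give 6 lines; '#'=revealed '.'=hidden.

Answer: .#####
.#####
..####
#.####
......
#.....

Derivation:
Click 1 (0,4) count=0: revealed 18 new [(0,1) (0,2) (0,3) (0,4) (0,5) (1,1) (1,2) (1,3) (1,4) (1,5) (2,2) (2,3) (2,4) (2,5) (3,2) (3,3) (3,4) (3,5)] -> total=18
Click 2 (5,0) count=1: revealed 1 new [(5,0)] -> total=19
Click 3 (3,0) count=2: revealed 1 new [(3,0)] -> total=20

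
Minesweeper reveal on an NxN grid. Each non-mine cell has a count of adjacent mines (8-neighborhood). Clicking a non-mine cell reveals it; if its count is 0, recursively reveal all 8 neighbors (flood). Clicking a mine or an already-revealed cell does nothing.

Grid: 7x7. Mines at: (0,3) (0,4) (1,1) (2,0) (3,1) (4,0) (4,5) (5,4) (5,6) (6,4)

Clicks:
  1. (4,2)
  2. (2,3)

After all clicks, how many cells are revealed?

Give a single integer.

Answer: 20

Derivation:
Click 1 (4,2) count=1: revealed 1 new [(4,2)] -> total=1
Click 2 (2,3) count=0: revealed 19 new [(0,5) (0,6) (1,2) (1,3) (1,4) (1,5) (1,6) (2,2) (2,3) (2,4) (2,5) (2,6) (3,2) (3,3) (3,4) (3,5) (3,6) (4,3) (4,4)] -> total=20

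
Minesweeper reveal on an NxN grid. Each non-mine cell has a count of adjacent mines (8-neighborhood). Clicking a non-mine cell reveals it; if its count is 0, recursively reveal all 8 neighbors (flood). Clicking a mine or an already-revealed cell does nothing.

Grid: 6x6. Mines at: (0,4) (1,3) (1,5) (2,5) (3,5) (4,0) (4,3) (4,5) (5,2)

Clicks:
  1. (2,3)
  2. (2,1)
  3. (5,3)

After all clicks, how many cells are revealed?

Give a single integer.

Click 1 (2,3) count=1: revealed 1 new [(2,3)] -> total=1
Click 2 (2,1) count=0: revealed 12 new [(0,0) (0,1) (0,2) (1,0) (1,1) (1,2) (2,0) (2,1) (2,2) (3,0) (3,1) (3,2)] -> total=13
Click 3 (5,3) count=2: revealed 1 new [(5,3)] -> total=14

Answer: 14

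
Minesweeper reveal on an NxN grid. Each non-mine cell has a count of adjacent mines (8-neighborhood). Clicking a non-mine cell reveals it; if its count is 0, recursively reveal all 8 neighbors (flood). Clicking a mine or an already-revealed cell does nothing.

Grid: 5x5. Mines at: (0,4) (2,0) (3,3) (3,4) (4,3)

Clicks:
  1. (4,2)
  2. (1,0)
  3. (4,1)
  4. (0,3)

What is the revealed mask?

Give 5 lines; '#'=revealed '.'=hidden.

Answer: ...#.
#....
.....
###..
###..

Derivation:
Click 1 (4,2) count=2: revealed 1 new [(4,2)] -> total=1
Click 2 (1,0) count=1: revealed 1 new [(1,0)] -> total=2
Click 3 (4,1) count=0: revealed 5 new [(3,0) (3,1) (3,2) (4,0) (4,1)] -> total=7
Click 4 (0,3) count=1: revealed 1 new [(0,3)] -> total=8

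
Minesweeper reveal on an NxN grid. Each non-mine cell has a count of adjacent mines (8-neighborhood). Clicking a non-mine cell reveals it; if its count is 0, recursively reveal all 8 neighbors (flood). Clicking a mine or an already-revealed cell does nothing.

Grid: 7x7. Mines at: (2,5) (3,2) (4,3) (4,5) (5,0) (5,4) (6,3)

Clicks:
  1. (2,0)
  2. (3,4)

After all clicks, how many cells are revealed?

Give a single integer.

Answer: 24

Derivation:
Click 1 (2,0) count=0: revealed 23 new [(0,0) (0,1) (0,2) (0,3) (0,4) (0,5) (0,6) (1,0) (1,1) (1,2) (1,3) (1,4) (1,5) (1,6) (2,0) (2,1) (2,2) (2,3) (2,4) (3,0) (3,1) (4,0) (4,1)] -> total=23
Click 2 (3,4) count=3: revealed 1 new [(3,4)] -> total=24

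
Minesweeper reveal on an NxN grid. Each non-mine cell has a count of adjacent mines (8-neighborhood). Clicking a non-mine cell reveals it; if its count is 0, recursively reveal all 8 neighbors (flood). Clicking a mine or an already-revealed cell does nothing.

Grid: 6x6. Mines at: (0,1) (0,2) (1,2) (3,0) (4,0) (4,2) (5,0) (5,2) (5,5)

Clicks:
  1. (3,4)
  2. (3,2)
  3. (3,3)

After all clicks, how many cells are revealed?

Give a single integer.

Answer: 16

Derivation:
Click 1 (3,4) count=0: revealed 15 new [(0,3) (0,4) (0,5) (1,3) (1,4) (1,5) (2,3) (2,4) (2,5) (3,3) (3,4) (3,5) (4,3) (4,4) (4,5)] -> total=15
Click 2 (3,2) count=1: revealed 1 new [(3,2)] -> total=16
Click 3 (3,3) count=1: revealed 0 new [(none)] -> total=16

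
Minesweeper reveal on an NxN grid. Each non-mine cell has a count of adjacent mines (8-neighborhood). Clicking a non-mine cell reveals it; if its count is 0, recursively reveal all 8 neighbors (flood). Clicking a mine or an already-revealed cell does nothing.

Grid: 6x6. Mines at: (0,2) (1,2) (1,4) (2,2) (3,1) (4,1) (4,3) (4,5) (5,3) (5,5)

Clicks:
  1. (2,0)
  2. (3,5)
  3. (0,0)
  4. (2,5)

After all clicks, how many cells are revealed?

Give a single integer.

Answer: 8

Derivation:
Click 1 (2,0) count=1: revealed 1 new [(2,0)] -> total=1
Click 2 (3,5) count=1: revealed 1 new [(3,5)] -> total=2
Click 3 (0,0) count=0: revealed 5 new [(0,0) (0,1) (1,0) (1,1) (2,1)] -> total=7
Click 4 (2,5) count=1: revealed 1 new [(2,5)] -> total=8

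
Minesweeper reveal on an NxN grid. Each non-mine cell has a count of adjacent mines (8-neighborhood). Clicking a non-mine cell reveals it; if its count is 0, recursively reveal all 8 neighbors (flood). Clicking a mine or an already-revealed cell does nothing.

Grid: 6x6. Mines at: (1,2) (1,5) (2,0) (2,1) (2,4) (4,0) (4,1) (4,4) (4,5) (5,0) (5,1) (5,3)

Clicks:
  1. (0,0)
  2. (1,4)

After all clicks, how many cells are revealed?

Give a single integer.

Click 1 (0,0) count=0: revealed 4 new [(0,0) (0,1) (1,0) (1,1)] -> total=4
Click 2 (1,4) count=2: revealed 1 new [(1,4)] -> total=5

Answer: 5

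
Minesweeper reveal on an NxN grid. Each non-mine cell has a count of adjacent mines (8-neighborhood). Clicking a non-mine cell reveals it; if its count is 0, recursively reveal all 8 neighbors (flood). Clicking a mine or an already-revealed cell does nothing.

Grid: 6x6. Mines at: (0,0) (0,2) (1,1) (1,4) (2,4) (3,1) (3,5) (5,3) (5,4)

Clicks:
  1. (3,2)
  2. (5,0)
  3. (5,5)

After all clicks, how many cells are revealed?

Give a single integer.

Click 1 (3,2) count=1: revealed 1 new [(3,2)] -> total=1
Click 2 (5,0) count=0: revealed 6 new [(4,0) (4,1) (4,2) (5,0) (5,1) (5,2)] -> total=7
Click 3 (5,5) count=1: revealed 1 new [(5,5)] -> total=8

Answer: 8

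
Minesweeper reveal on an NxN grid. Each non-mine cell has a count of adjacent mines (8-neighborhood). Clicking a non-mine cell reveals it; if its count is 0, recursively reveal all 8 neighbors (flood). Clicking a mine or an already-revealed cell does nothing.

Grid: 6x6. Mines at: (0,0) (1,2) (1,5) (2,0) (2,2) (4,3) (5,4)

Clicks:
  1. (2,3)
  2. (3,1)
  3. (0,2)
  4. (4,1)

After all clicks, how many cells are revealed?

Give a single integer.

Click 1 (2,3) count=2: revealed 1 new [(2,3)] -> total=1
Click 2 (3,1) count=2: revealed 1 new [(3,1)] -> total=2
Click 3 (0,2) count=1: revealed 1 new [(0,2)] -> total=3
Click 4 (4,1) count=0: revealed 8 new [(3,0) (3,2) (4,0) (4,1) (4,2) (5,0) (5,1) (5,2)] -> total=11

Answer: 11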